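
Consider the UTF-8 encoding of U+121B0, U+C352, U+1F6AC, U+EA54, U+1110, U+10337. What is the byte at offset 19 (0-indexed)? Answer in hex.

0x8C

U+121B0 → 4-byte form F0 92 86 B0 at offsets 0–3.
U+C352 → 3-byte form EC 8D 92 at offsets 4–6.
U+1F6AC → 4-byte form F0 9F 9A AC at offsets 7–10.
U+EA54 → 3-byte form EE A9 94 at offsets 11–13.
U+1110 → 3-byte form E1 84 90 at offsets 14–16.
U+10337 → 4-byte form F0 90 8C B7 at offsets 17–20.
Offset 19 falls in char 6's range; it's byte 3 of F0 90 8C B7 = 0x8C.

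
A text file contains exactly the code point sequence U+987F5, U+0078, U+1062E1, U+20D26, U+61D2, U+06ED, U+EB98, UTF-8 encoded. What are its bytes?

F2 98 9F B5 78 F4 86 8B A1 F0 A0 B4 A6 E6 87 92 DB AD EE AE 98

U+987F5: 4-byte form → F2 98 9F B5.
U+0078: 1-byte form → 78.
U+1062E1: 4-byte form → F4 86 8B A1.
U+20D26: 4-byte form → F0 A0 B4 A6.
U+61D2: 3-byte form → E6 87 92.
U+06ED: 2-byte form → DB AD.
U+EB98: 3-byte form → EE AE 98.
Concatenated (21 bytes): F2 98 9F B5 78 F4 86 8B A1 F0 A0 B4 A6 E6 87 92 DB AD EE AE 98.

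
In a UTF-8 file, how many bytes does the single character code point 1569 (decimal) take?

2

U+0621 = 0x621. UTF-8 uses 1 byte below 0x80, 2 below 0x800, 3 below 0x10000, 4 up to 0x10FFFF. 0x621 is in U+0080–U+07FF → 2 bytes.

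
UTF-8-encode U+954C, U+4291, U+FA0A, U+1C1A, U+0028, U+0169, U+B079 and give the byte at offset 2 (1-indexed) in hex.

1-indexed offset 2 is 0-indexed offset 1.
U+954C → 3-byte form E9 95 8C at offsets 0–2.
Offset 1 falls in char 1's range; it's byte 2 of E9 95 8C = 0x95.

0x95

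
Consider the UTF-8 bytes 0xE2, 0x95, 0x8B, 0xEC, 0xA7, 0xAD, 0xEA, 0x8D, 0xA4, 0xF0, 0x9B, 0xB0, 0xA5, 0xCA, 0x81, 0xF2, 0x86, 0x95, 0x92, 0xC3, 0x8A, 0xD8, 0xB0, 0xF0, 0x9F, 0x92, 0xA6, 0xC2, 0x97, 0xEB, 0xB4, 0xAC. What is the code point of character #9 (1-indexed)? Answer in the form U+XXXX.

U+1F4A6

Offset 0: leading byte 0xE2 = 11100010 → 3-byte char #1 = E2 95 8B.
Offset 3: leading byte 0xEC = 11101100 → 3-byte char #2 = EC A7 AD.
Offset 6: leading byte 0xEA = 11101010 → 3-byte char #3 = EA 8D A4.
Offset 9: leading byte 0xF0 = 11110000 → 4-byte char #4 = F0 9B B0 A5.
Offset 13: leading byte 0xCA = 11001010 → 2-byte char #5 = CA 81.
Offset 15: leading byte 0xF2 = 11110010 → 4-byte char #6 = F2 86 95 92.
Offset 19: leading byte 0xC3 = 11000011 → 2-byte char #7 = C3 8A.
Offset 21: leading byte 0xD8 = 11011000 → 2-byte char #8 = D8 B0.
Offset 23: leading byte 0xF0 = 11110000 → 4-byte char #9 = F0 9F 92 A6.
Leading byte 0xF0 = 11110000 matches 11110xxx → 4-byte sequence.
Byte 1: 0xF0 = 11110000, payload 000 (3 bits).
Byte 2: 0x9F = 10011111 (10xxxxxx ✓), payload 011111.
Byte 3: 0x92 = 10010010 (10xxxxxx ✓), payload 010010.
Byte 4: 0xA6 = 10100110 (10xxxxxx ✓), payload 100110.
Concatenate: 000011111010010100110 = 0x1F4A6 (21 bits → U+1F4A6).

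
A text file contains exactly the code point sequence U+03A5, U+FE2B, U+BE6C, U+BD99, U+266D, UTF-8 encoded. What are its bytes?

CE A5 EF B8 AB EB B9 AC EB B6 99 E2 99 AD

U+03A5: 2-byte form → CE A5.
U+FE2B: 3-byte form → EF B8 AB.
U+BE6C: 3-byte form → EB B9 AC.
U+BD99: 3-byte form → EB B6 99.
U+266D: 3-byte form → E2 99 AD.
Concatenated (14 bytes): CE A5 EF B8 AB EB B9 AC EB B6 99 E2 99 AD.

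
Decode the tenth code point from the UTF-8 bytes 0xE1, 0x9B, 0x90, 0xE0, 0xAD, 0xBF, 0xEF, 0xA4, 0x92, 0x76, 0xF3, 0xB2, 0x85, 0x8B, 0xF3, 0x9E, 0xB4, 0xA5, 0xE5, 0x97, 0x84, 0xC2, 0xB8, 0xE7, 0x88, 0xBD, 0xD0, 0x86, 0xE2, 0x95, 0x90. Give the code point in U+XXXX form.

U+0406

Offset 0: leading byte 0xE1 = 11100001 → 3-byte char #1 = E1 9B 90.
Offset 3: leading byte 0xE0 = 11100000 → 3-byte char #2 = E0 AD BF.
Offset 6: leading byte 0xEF = 11101111 → 3-byte char #3 = EF A4 92.
Offset 9: leading byte 0x76 = 01110110 → 1-byte char #4 = 76.
Offset 10: leading byte 0xF3 = 11110011 → 4-byte char #5 = F3 B2 85 8B.
Offset 14: leading byte 0xF3 = 11110011 → 4-byte char #6 = F3 9E B4 A5.
Offset 18: leading byte 0xE5 = 11100101 → 3-byte char #7 = E5 97 84.
Offset 21: leading byte 0xC2 = 11000010 → 2-byte char #8 = C2 B8.
Offset 23: leading byte 0xE7 = 11100111 → 3-byte char #9 = E7 88 BD.
Offset 26: leading byte 0xD0 = 11010000 → 2-byte char #10 = D0 86.
Leading byte 0xD0 = 11010000 matches 110xxxxx → 2-byte sequence.
Byte 1: 0xD0 = 11010000, payload 10000 (5 bits).
Byte 2: 0x86 = 10000110 (10xxxxxx ✓), payload 000110.
Concatenate: 10000000110 = 0x406 (11 bits → U+0406).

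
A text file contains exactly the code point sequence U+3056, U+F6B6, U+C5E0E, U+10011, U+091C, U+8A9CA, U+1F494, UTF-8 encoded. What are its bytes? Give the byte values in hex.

U+3056: 3-byte form → E3 81 96.
U+F6B6: 3-byte form → EF 9A B6.
U+C5E0E: 4-byte form → F3 85 B8 8E.
U+10011: 4-byte form → F0 90 80 91.
U+091C: 3-byte form → E0 A4 9C.
U+8A9CA: 4-byte form → F2 8A A7 8A.
U+1F494: 4-byte form → F0 9F 92 94.
Concatenated (25 bytes): E3 81 96 EF 9A B6 F3 85 B8 8E F0 90 80 91 E0 A4 9C F2 8A A7 8A F0 9F 92 94.

E3 81 96 EF 9A B6 F3 85 B8 8E F0 90 80 91 E0 A4 9C F2 8A A7 8A F0 9F 92 94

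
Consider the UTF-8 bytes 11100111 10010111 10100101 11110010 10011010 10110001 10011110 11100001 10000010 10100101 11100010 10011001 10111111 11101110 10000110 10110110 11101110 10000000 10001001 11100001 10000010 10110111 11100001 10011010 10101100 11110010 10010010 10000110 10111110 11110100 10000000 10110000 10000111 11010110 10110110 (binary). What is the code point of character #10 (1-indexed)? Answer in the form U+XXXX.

U+100C07

Offset 0: leading byte 0xE7 = 11100111 → 3-byte char #1 = E7 97 A5.
Offset 3: leading byte 0xF2 = 11110010 → 4-byte char #2 = F2 9A B1 9E.
Offset 7: leading byte 0xE1 = 11100001 → 3-byte char #3 = E1 82 A5.
Offset 10: leading byte 0xE2 = 11100010 → 3-byte char #4 = E2 99 BF.
Offset 13: leading byte 0xEE = 11101110 → 3-byte char #5 = EE 86 B6.
Offset 16: leading byte 0xEE = 11101110 → 3-byte char #6 = EE 80 89.
Offset 19: leading byte 0xE1 = 11100001 → 3-byte char #7 = E1 82 B7.
Offset 22: leading byte 0xE1 = 11100001 → 3-byte char #8 = E1 9A AC.
Offset 25: leading byte 0xF2 = 11110010 → 4-byte char #9 = F2 92 86 BE.
Offset 29: leading byte 0xF4 = 11110100 → 4-byte char #10 = F4 80 B0 87.
Leading byte 0xF4 = 11110100 matches 11110xxx → 4-byte sequence.
Byte 1: 0xF4 = 11110100, payload 100 (3 bits).
Byte 2: 0x80 = 10000000 (10xxxxxx ✓), payload 000000.
Byte 3: 0xB0 = 10110000 (10xxxxxx ✓), payload 110000.
Byte 4: 0x87 = 10000111 (10xxxxxx ✓), payload 000111.
Concatenate: 100000000110000000111 = 0x100C07 (21 bits → U+100C07).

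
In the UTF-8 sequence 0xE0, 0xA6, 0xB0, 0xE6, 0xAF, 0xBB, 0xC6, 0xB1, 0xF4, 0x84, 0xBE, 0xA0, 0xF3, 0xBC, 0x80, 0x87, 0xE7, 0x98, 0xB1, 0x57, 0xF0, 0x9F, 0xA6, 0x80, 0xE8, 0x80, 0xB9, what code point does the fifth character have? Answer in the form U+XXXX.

Offset 0: leading byte 0xE0 = 11100000 → 3-byte char #1 = E0 A6 B0.
Offset 3: leading byte 0xE6 = 11100110 → 3-byte char #2 = E6 AF BB.
Offset 6: leading byte 0xC6 = 11000110 → 2-byte char #3 = C6 B1.
Offset 8: leading byte 0xF4 = 11110100 → 4-byte char #4 = F4 84 BE A0.
Offset 12: leading byte 0xF3 = 11110011 → 4-byte char #5 = F3 BC 80 87.
Leading byte 0xF3 = 11110011 matches 11110xxx → 4-byte sequence.
Byte 1: 0xF3 = 11110011, payload 011 (3 bits).
Byte 2: 0xBC = 10111100 (10xxxxxx ✓), payload 111100.
Byte 3: 0x80 = 10000000 (10xxxxxx ✓), payload 000000.
Byte 4: 0x87 = 10000111 (10xxxxxx ✓), payload 000111.
Concatenate: 011111100000000000111 = 0xFC007 (21 bits → U+FC007).

U+FC007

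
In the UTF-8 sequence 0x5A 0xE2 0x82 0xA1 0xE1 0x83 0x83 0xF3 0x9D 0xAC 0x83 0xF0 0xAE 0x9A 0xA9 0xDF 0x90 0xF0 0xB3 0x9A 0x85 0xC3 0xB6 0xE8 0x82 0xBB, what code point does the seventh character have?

U+33685

Offset 0: leading byte 0x5A = 01011010 → 1-byte char #1 = 5A.
Offset 1: leading byte 0xE2 = 11100010 → 3-byte char #2 = E2 82 A1.
Offset 4: leading byte 0xE1 = 11100001 → 3-byte char #3 = E1 83 83.
Offset 7: leading byte 0xF3 = 11110011 → 4-byte char #4 = F3 9D AC 83.
Offset 11: leading byte 0xF0 = 11110000 → 4-byte char #5 = F0 AE 9A A9.
Offset 15: leading byte 0xDF = 11011111 → 2-byte char #6 = DF 90.
Offset 17: leading byte 0xF0 = 11110000 → 4-byte char #7 = F0 B3 9A 85.
Leading byte 0xF0 = 11110000 matches 11110xxx → 4-byte sequence.
Byte 1: 0xF0 = 11110000, payload 000 (3 bits).
Byte 2: 0xB3 = 10110011 (10xxxxxx ✓), payload 110011.
Byte 3: 0x9A = 10011010 (10xxxxxx ✓), payload 011010.
Byte 4: 0x85 = 10000101 (10xxxxxx ✓), payload 000101.
Concatenate: 000110011011010000101 = 0x33685 (21 bits → U+33685).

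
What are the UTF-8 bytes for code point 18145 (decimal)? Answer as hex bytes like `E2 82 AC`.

E4 9B A1

U+46E1 = 0x46E1 = 18145 decimal. In range U+0800–U+FFFF → 3-byte form: 1110xxxx 10xxxxxx 10xxxxxx.
Binary (16 bits): 0100011011100001.
Split 4+6+6: 0100 | 011011 | 100001.
Byte 1: 11100100 = 0xE4.
Byte 2: 10011011 = 0x9B.
Byte 3: 10100001 = 0xA1.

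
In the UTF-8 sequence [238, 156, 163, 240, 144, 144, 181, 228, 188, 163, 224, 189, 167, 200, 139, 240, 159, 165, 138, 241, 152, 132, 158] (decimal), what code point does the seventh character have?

Offset 0: leading byte 0xEE = 11101110 → 3-byte char #1 = EE 9C A3.
Offset 3: leading byte 0xF0 = 11110000 → 4-byte char #2 = F0 90 90 B5.
Offset 7: leading byte 0xE4 = 11100100 → 3-byte char #3 = E4 BC A3.
Offset 10: leading byte 0xE0 = 11100000 → 3-byte char #4 = E0 BD A7.
Offset 13: leading byte 0xC8 = 11001000 → 2-byte char #5 = C8 8B.
Offset 15: leading byte 0xF0 = 11110000 → 4-byte char #6 = F0 9F A5 8A.
Offset 19: leading byte 0xF1 = 11110001 → 4-byte char #7 = F1 98 84 9E.
Leading byte 0xF1 = 11110001 matches 11110xxx → 4-byte sequence.
Byte 1: 0xF1 = 11110001, payload 001 (3 bits).
Byte 2: 0x98 = 10011000 (10xxxxxx ✓), payload 011000.
Byte 3: 0x84 = 10000100 (10xxxxxx ✓), payload 000100.
Byte 4: 0x9E = 10011110 (10xxxxxx ✓), payload 011110.
Concatenate: 001011000000100011110 = 0x5811E (21 bits → U+5811E).

U+5811E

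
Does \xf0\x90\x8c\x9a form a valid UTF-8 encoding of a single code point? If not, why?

valid

Leading byte 0xF0 = 11110000 → 4-byte form.
Continuation bytes 0x90=10010000, 0x8C=10001100, 0x9A=10011010 all match 10xxxxxx.
Decoded value 0x1031A is ≥ 0x10000 (shortest form) and not a surrogate.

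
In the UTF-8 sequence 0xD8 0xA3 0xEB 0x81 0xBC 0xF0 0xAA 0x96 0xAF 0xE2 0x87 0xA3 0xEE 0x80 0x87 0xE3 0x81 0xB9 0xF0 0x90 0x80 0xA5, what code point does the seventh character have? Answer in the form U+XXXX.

Offset 0: leading byte 0xD8 = 11011000 → 2-byte char #1 = D8 A3.
Offset 2: leading byte 0xEB = 11101011 → 3-byte char #2 = EB 81 BC.
Offset 5: leading byte 0xF0 = 11110000 → 4-byte char #3 = F0 AA 96 AF.
Offset 9: leading byte 0xE2 = 11100010 → 3-byte char #4 = E2 87 A3.
Offset 12: leading byte 0xEE = 11101110 → 3-byte char #5 = EE 80 87.
Offset 15: leading byte 0xE3 = 11100011 → 3-byte char #6 = E3 81 B9.
Offset 18: leading byte 0xF0 = 11110000 → 4-byte char #7 = F0 90 80 A5.
Leading byte 0xF0 = 11110000 matches 11110xxx → 4-byte sequence.
Byte 1: 0xF0 = 11110000, payload 000 (3 bits).
Byte 2: 0x90 = 10010000 (10xxxxxx ✓), payload 010000.
Byte 3: 0x80 = 10000000 (10xxxxxx ✓), payload 000000.
Byte 4: 0xA5 = 10100101 (10xxxxxx ✓), payload 100101.
Concatenate: 000010000000000100101 = 0x10025 (21 bits → U+10025).

U+10025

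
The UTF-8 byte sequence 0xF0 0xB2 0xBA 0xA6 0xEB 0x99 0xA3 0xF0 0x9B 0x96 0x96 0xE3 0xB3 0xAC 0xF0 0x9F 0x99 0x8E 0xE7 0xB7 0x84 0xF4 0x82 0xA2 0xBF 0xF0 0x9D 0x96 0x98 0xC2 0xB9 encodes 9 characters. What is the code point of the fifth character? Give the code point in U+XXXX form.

U+1F64E

Offset 0: leading byte 0xF0 = 11110000 → 4-byte char #1 = F0 B2 BA A6.
Offset 4: leading byte 0xEB = 11101011 → 3-byte char #2 = EB 99 A3.
Offset 7: leading byte 0xF0 = 11110000 → 4-byte char #3 = F0 9B 96 96.
Offset 11: leading byte 0xE3 = 11100011 → 3-byte char #4 = E3 B3 AC.
Offset 14: leading byte 0xF0 = 11110000 → 4-byte char #5 = F0 9F 99 8E.
Leading byte 0xF0 = 11110000 matches 11110xxx → 4-byte sequence.
Byte 1: 0xF0 = 11110000, payload 000 (3 bits).
Byte 2: 0x9F = 10011111 (10xxxxxx ✓), payload 011111.
Byte 3: 0x99 = 10011001 (10xxxxxx ✓), payload 011001.
Byte 4: 0x8E = 10001110 (10xxxxxx ✓), payload 001110.
Concatenate: 000011111011001001110 = 0x1F64E (21 bits → U+1F64E).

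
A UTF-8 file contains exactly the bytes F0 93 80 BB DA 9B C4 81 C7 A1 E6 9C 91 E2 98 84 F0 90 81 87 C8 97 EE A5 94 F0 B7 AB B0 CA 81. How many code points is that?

11

Byte at offset 0: 0xF0 = 11110000 → 4-byte char (#1). Advance 4.
Byte at offset 4: 0xDA = 11011010 → 2-byte char (#2). Advance 2.
Byte at offset 6: 0xC4 = 11000100 → 2-byte char (#3). Advance 2.
Byte at offset 8: 0xC7 = 11000111 → 2-byte char (#4). Advance 2.
Byte at offset 10: 0xE6 = 11100110 → 3-byte char (#5). Advance 3.
Byte at offset 13: 0xE2 = 11100010 → 3-byte char (#6). Advance 3.
Byte at offset 16: 0xF0 = 11110000 → 4-byte char (#7). Advance 4.
Byte at offset 20: 0xC8 = 11001000 → 2-byte char (#8). Advance 2.
Byte at offset 22: 0xEE = 11101110 → 3-byte char (#9). Advance 3.
Byte at offset 25: 0xF0 = 11110000 → 4-byte char (#10). Advance 4.
Byte at offset 29: 0xCA = 11001010 → 2-byte char (#11). Advance 2.
Reached end at offset 31 after 11 code points.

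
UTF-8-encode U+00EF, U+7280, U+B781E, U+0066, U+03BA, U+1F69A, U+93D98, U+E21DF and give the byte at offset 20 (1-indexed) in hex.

1-indexed offset 20 is 0-indexed offset 19.
U+00EF → 2-byte form C3 AF at offsets 0–1.
U+7280 → 3-byte form E7 8A 80 at offsets 2–4.
U+B781E → 4-byte form F2 B7 A0 9E at offsets 5–8.
U+0066 → 1-byte form 66 at offsets 9–9.
U+03BA → 2-byte form CE BA at offsets 10–11.
U+1F69A → 4-byte form F0 9F 9A 9A at offsets 12–15.
U+93D98 → 4-byte form F2 93 B6 98 at offsets 16–19.
Offset 19 falls in char 7's range; it's byte 4 of F2 93 B6 98 = 0x98.

0x98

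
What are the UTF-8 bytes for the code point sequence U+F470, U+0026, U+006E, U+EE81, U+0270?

U+F470: 3-byte form → EF 91 B0.
U+0026: 1-byte form → 26.
U+006E: 1-byte form → 6E.
U+EE81: 3-byte form → EE BA 81.
U+0270: 2-byte form → C9 B0.
Concatenated (10 bytes): EF 91 B0 26 6E EE BA 81 C9 B0.

EF 91 B0 26 6E EE BA 81 C9 B0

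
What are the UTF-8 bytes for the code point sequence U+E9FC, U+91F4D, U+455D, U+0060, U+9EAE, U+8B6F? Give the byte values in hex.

EE A7 BC F2 91 BD 8D E4 95 9D 60 E9 BA AE E8 AD AF

U+E9FC: 3-byte form → EE A7 BC.
U+91F4D: 4-byte form → F2 91 BD 8D.
U+455D: 3-byte form → E4 95 9D.
U+0060: 1-byte form → 60.
U+9EAE: 3-byte form → E9 BA AE.
U+8B6F: 3-byte form → E8 AD AF.
Concatenated (17 bytes): EE A7 BC F2 91 BD 8D E4 95 9D 60 E9 BA AE E8 AD AF.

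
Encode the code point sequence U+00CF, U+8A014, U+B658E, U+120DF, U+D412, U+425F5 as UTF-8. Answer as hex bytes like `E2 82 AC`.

U+00CF: 2-byte form → C3 8F.
U+8A014: 4-byte form → F2 8A 80 94.
U+B658E: 4-byte form → F2 B6 96 8E.
U+120DF: 4-byte form → F0 92 83 9F.
U+D412: 3-byte form → ED 90 92.
U+425F5: 4-byte form → F1 82 97 B5.
Concatenated (21 bytes): C3 8F F2 8A 80 94 F2 B6 96 8E F0 92 83 9F ED 90 92 F1 82 97 B5.

C3 8F F2 8A 80 94 F2 B6 96 8E F0 92 83 9F ED 90 92 F1 82 97 B5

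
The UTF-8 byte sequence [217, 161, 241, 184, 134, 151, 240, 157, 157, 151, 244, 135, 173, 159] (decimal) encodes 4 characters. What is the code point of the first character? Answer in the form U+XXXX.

Offset 0: leading byte 0xD9 = 11011001 → 2-byte char #1 = D9 A1.
Leading byte 0xD9 = 11011001 matches 110xxxxx → 2-byte sequence.
Byte 1: 0xD9 = 11011001, payload 11001 (5 bits).
Byte 2: 0xA1 = 10100001 (10xxxxxx ✓), payload 100001.
Concatenate: 11001100001 = 0x661 (11 bits → U+0661).

U+0661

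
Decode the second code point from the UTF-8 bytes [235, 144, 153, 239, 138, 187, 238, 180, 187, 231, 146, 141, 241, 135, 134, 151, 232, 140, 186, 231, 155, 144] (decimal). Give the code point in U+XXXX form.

U+F2BB

Offset 0: leading byte 0xEB = 11101011 → 3-byte char #1 = EB 90 99.
Offset 3: leading byte 0xEF = 11101111 → 3-byte char #2 = EF 8A BB.
Leading byte 0xEF = 11101111 matches 1110xxxx → 3-byte sequence.
Byte 1: 0xEF = 11101111, payload 1111 (4 bits).
Byte 2: 0x8A = 10001010 (10xxxxxx ✓), payload 001010.
Byte 3: 0xBB = 10111011 (10xxxxxx ✓), payload 111011.
Concatenate: 1111001010111011 = 0xF2BB (16 bits → U+F2BB).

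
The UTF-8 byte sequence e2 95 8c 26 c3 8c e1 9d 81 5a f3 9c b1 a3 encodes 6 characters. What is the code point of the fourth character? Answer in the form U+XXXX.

U+1741

Offset 0: leading byte 0xE2 = 11100010 → 3-byte char #1 = E2 95 8C.
Offset 3: leading byte 0x26 = 00100110 → 1-byte char #2 = 26.
Offset 4: leading byte 0xC3 = 11000011 → 2-byte char #3 = C3 8C.
Offset 6: leading byte 0xE1 = 11100001 → 3-byte char #4 = E1 9D 81.
Leading byte 0xE1 = 11100001 matches 1110xxxx → 3-byte sequence.
Byte 1: 0xE1 = 11100001, payload 0001 (4 bits).
Byte 2: 0x9D = 10011101 (10xxxxxx ✓), payload 011101.
Byte 3: 0x81 = 10000001 (10xxxxxx ✓), payload 000001.
Concatenate: 0001011101000001 = 0x1741 (16 bits → U+1741).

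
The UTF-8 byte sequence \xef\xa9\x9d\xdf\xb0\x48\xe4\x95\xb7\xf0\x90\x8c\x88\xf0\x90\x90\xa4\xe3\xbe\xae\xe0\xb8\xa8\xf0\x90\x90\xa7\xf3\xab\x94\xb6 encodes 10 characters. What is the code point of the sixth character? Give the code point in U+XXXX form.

U+10424

Offset 0: leading byte 0xEF = 11101111 → 3-byte char #1 = EF A9 9D.
Offset 3: leading byte 0xDF = 11011111 → 2-byte char #2 = DF B0.
Offset 5: leading byte 0x48 = 01001000 → 1-byte char #3 = 48.
Offset 6: leading byte 0xE4 = 11100100 → 3-byte char #4 = E4 95 B7.
Offset 9: leading byte 0xF0 = 11110000 → 4-byte char #5 = F0 90 8C 88.
Offset 13: leading byte 0xF0 = 11110000 → 4-byte char #6 = F0 90 90 A4.
Leading byte 0xF0 = 11110000 matches 11110xxx → 4-byte sequence.
Byte 1: 0xF0 = 11110000, payload 000 (3 bits).
Byte 2: 0x90 = 10010000 (10xxxxxx ✓), payload 010000.
Byte 3: 0x90 = 10010000 (10xxxxxx ✓), payload 010000.
Byte 4: 0xA4 = 10100100 (10xxxxxx ✓), payload 100100.
Concatenate: 000010000010000100100 = 0x10424 (21 bits → U+10424).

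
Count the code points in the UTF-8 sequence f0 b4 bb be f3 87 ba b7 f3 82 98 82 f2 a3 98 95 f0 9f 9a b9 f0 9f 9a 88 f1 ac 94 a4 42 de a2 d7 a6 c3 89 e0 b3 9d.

12

Byte at offset 0: 0xF0 = 11110000 → 4-byte char (#1). Advance 4.
Byte at offset 4: 0xF3 = 11110011 → 4-byte char (#2). Advance 4.
Byte at offset 8: 0xF3 = 11110011 → 4-byte char (#3). Advance 4.
Byte at offset 12: 0xF2 = 11110010 → 4-byte char (#4). Advance 4.
Byte at offset 16: 0xF0 = 11110000 → 4-byte char (#5). Advance 4.
Byte at offset 20: 0xF0 = 11110000 → 4-byte char (#6). Advance 4.
Byte at offset 24: 0xF1 = 11110001 → 4-byte char (#7). Advance 4.
Byte at offset 28: 0x42 = 01000010 → 1-byte char (#8). Advance 1.
Byte at offset 29: 0xDE = 11011110 → 2-byte char (#9). Advance 2.
Byte at offset 31: 0xD7 = 11010111 → 2-byte char (#10). Advance 2.
Byte at offset 33: 0xC3 = 11000011 → 2-byte char (#11). Advance 2.
Byte at offset 35: 0xE0 = 11100000 → 3-byte char (#12). Advance 3.
Reached end at offset 38 after 12 code points.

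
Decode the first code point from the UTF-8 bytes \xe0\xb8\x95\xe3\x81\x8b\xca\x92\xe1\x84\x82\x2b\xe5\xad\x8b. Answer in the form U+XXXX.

Offset 0: leading byte 0xE0 = 11100000 → 3-byte char #1 = E0 B8 95.
Leading byte 0xE0 = 11100000 matches 1110xxxx → 3-byte sequence.
Byte 1: 0xE0 = 11100000, payload 0000 (4 bits).
Byte 2: 0xB8 = 10111000 (10xxxxxx ✓), payload 111000.
Byte 3: 0x95 = 10010101 (10xxxxxx ✓), payload 010101.
Concatenate: 0000111000010101 = 0xE15 (16 bits → U+0E15).

U+0E15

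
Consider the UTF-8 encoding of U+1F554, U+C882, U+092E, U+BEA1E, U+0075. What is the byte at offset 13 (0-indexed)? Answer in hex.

0x9E

U+1F554 → 4-byte form F0 9F 95 94 at offsets 0–3.
U+C882 → 3-byte form EC A2 82 at offsets 4–6.
U+092E → 3-byte form E0 A4 AE at offsets 7–9.
U+BEA1E → 4-byte form F2 BE A8 9E at offsets 10–13.
Offset 13 falls in char 4's range; it's byte 4 of F2 BE A8 9E = 0x9E.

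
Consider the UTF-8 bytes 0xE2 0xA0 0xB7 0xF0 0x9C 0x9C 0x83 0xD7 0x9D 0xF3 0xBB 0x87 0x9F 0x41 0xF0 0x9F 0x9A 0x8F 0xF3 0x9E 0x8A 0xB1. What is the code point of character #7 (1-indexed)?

U+DE2B1

Offset 0: leading byte 0xE2 = 11100010 → 3-byte char #1 = E2 A0 B7.
Offset 3: leading byte 0xF0 = 11110000 → 4-byte char #2 = F0 9C 9C 83.
Offset 7: leading byte 0xD7 = 11010111 → 2-byte char #3 = D7 9D.
Offset 9: leading byte 0xF3 = 11110011 → 4-byte char #4 = F3 BB 87 9F.
Offset 13: leading byte 0x41 = 01000001 → 1-byte char #5 = 41.
Offset 14: leading byte 0xF0 = 11110000 → 4-byte char #6 = F0 9F 9A 8F.
Offset 18: leading byte 0xF3 = 11110011 → 4-byte char #7 = F3 9E 8A B1.
Leading byte 0xF3 = 11110011 matches 11110xxx → 4-byte sequence.
Byte 1: 0xF3 = 11110011, payload 011 (3 bits).
Byte 2: 0x9E = 10011110 (10xxxxxx ✓), payload 011110.
Byte 3: 0x8A = 10001010 (10xxxxxx ✓), payload 001010.
Byte 4: 0xB1 = 10110001 (10xxxxxx ✓), payload 110001.
Concatenate: 011011110001010110001 = 0xDE2B1 (21 bits → U+DE2B1).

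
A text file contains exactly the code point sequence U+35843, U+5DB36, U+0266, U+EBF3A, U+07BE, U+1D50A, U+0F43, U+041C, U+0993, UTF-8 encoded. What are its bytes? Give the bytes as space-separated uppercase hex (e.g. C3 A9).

U+35843: 4-byte form → F0 B5 A1 83.
U+5DB36: 4-byte form → F1 9D AC B6.
U+0266: 2-byte form → C9 A6.
U+EBF3A: 4-byte form → F3 AB BC BA.
U+07BE: 2-byte form → DE BE.
U+1D50A: 4-byte form → F0 9D 94 8A.
U+0F43: 3-byte form → E0 BD 83.
U+041C: 2-byte form → D0 9C.
U+0993: 3-byte form → E0 A6 93.
Concatenated (28 bytes): F0 B5 A1 83 F1 9D AC B6 C9 A6 F3 AB BC BA DE BE F0 9D 94 8A E0 BD 83 D0 9C E0 A6 93.

F0 B5 A1 83 F1 9D AC B6 C9 A6 F3 AB BC BA DE BE F0 9D 94 8A E0 BD 83 D0 9C E0 A6 93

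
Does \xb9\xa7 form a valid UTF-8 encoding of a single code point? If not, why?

Byte 0xB9 = 10111001 has the form 10xxxxxx — a continuation byte — but there is no preceding leading byte.

invalid (continuation byte with no leading byte)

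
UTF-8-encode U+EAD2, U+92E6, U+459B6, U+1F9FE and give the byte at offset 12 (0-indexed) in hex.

0xA7

U+EAD2 → 3-byte form EE AB 92 at offsets 0–2.
U+92E6 → 3-byte form E9 8B A6 at offsets 3–5.
U+459B6 → 4-byte form F1 85 A6 B6 at offsets 6–9.
U+1F9FE → 4-byte form F0 9F A7 BE at offsets 10–13.
Offset 12 falls in char 4's range; it's byte 3 of F0 9F A7 BE = 0xA7.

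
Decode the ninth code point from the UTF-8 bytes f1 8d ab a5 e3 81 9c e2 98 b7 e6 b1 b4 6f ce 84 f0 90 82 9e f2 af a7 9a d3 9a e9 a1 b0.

U+04DA

Offset 0: leading byte 0xF1 = 11110001 → 4-byte char #1 = F1 8D AB A5.
Offset 4: leading byte 0xE3 = 11100011 → 3-byte char #2 = E3 81 9C.
Offset 7: leading byte 0xE2 = 11100010 → 3-byte char #3 = E2 98 B7.
Offset 10: leading byte 0xE6 = 11100110 → 3-byte char #4 = E6 B1 B4.
Offset 13: leading byte 0x6F = 01101111 → 1-byte char #5 = 6F.
Offset 14: leading byte 0xCE = 11001110 → 2-byte char #6 = CE 84.
Offset 16: leading byte 0xF0 = 11110000 → 4-byte char #7 = F0 90 82 9E.
Offset 20: leading byte 0xF2 = 11110010 → 4-byte char #8 = F2 AF A7 9A.
Offset 24: leading byte 0xD3 = 11010011 → 2-byte char #9 = D3 9A.
Leading byte 0xD3 = 11010011 matches 110xxxxx → 2-byte sequence.
Byte 1: 0xD3 = 11010011, payload 10011 (5 bits).
Byte 2: 0x9A = 10011010 (10xxxxxx ✓), payload 011010.
Concatenate: 10011011010 = 0x4DA (11 bits → U+04DA).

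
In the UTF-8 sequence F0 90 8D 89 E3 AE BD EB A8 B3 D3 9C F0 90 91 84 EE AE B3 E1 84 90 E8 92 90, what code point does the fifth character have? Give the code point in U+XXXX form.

U+10444

Offset 0: leading byte 0xF0 = 11110000 → 4-byte char #1 = F0 90 8D 89.
Offset 4: leading byte 0xE3 = 11100011 → 3-byte char #2 = E3 AE BD.
Offset 7: leading byte 0xEB = 11101011 → 3-byte char #3 = EB A8 B3.
Offset 10: leading byte 0xD3 = 11010011 → 2-byte char #4 = D3 9C.
Offset 12: leading byte 0xF0 = 11110000 → 4-byte char #5 = F0 90 91 84.
Leading byte 0xF0 = 11110000 matches 11110xxx → 4-byte sequence.
Byte 1: 0xF0 = 11110000, payload 000 (3 bits).
Byte 2: 0x90 = 10010000 (10xxxxxx ✓), payload 010000.
Byte 3: 0x91 = 10010001 (10xxxxxx ✓), payload 010001.
Byte 4: 0x84 = 10000100 (10xxxxxx ✓), payload 000100.
Concatenate: 000010000010001000100 = 0x10444 (21 bits → U+10444).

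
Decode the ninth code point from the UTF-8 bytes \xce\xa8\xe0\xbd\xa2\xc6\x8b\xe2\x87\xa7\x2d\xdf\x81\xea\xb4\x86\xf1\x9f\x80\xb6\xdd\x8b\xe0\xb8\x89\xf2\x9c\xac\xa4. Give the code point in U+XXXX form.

U+074B

Offset 0: leading byte 0xCE = 11001110 → 2-byte char #1 = CE A8.
Offset 2: leading byte 0xE0 = 11100000 → 3-byte char #2 = E0 BD A2.
Offset 5: leading byte 0xC6 = 11000110 → 2-byte char #3 = C6 8B.
Offset 7: leading byte 0xE2 = 11100010 → 3-byte char #4 = E2 87 A7.
Offset 10: leading byte 0x2D = 00101101 → 1-byte char #5 = 2D.
Offset 11: leading byte 0xDF = 11011111 → 2-byte char #6 = DF 81.
Offset 13: leading byte 0xEA = 11101010 → 3-byte char #7 = EA B4 86.
Offset 16: leading byte 0xF1 = 11110001 → 4-byte char #8 = F1 9F 80 B6.
Offset 20: leading byte 0xDD = 11011101 → 2-byte char #9 = DD 8B.
Leading byte 0xDD = 11011101 matches 110xxxxx → 2-byte sequence.
Byte 1: 0xDD = 11011101, payload 11101 (5 bits).
Byte 2: 0x8B = 10001011 (10xxxxxx ✓), payload 001011.
Concatenate: 11101001011 = 0x74B (11 bits → U+074B).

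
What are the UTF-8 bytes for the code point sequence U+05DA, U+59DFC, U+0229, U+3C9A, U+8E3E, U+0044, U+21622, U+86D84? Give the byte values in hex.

U+05DA: 2-byte form → D7 9A.
U+59DFC: 4-byte form → F1 99 B7 BC.
U+0229: 2-byte form → C8 A9.
U+3C9A: 3-byte form → E3 B2 9A.
U+8E3E: 3-byte form → E8 B8 BE.
U+0044: 1-byte form → 44.
U+21622: 4-byte form → F0 A1 98 A2.
U+86D84: 4-byte form → F2 86 B6 84.
Concatenated (23 bytes): D7 9A F1 99 B7 BC C8 A9 E3 B2 9A E8 B8 BE 44 F0 A1 98 A2 F2 86 B6 84.

D7 9A F1 99 B7 BC C8 A9 E3 B2 9A E8 B8 BE 44 F0 A1 98 A2 F2 86 B6 84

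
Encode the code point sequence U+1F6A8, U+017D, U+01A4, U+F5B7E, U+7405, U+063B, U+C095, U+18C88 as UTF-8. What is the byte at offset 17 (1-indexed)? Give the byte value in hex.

1-indexed offset 17 is 0-indexed offset 16.
U+1F6A8 → 4-byte form F0 9F 9A A8 at offsets 0–3.
U+017D → 2-byte form C5 BD at offsets 4–5.
U+01A4 → 2-byte form C6 A4 at offsets 6–7.
U+F5B7E → 4-byte form F3 B5 AD BE at offsets 8–11.
U+7405 → 3-byte form E7 90 85 at offsets 12–14.
U+063B → 2-byte form D8 BB at offsets 15–16.
Offset 16 falls in char 6's range; it's byte 2 of D8 BB = 0xBB.

0xBB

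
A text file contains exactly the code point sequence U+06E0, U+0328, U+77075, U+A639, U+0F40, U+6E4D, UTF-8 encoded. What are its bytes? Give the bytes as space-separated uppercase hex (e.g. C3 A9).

U+06E0: 2-byte form → DB A0.
U+0328: 2-byte form → CC A8.
U+77075: 4-byte form → F1 B7 81 B5.
U+A639: 3-byte form → EA 98 B9.
U+0F40: 3-byte form → E0 BD 80.
U+6E4D: 3-byte form → E6 B9 8D.
Concatenated (17 bytes): DB A0 CC A8 F1 B7 81 B5 EA 98 B9 E0 BD 80 E6 B9 8D.

DB A0 CC A8 F1 B7 81 B5 EA 98 B9 E0 BD 80 E6 B9 8D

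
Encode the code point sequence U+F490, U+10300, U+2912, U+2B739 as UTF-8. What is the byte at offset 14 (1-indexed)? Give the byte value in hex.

0xB9

1-indexed offset 14 is 0-indexed offset 13.
U+F490 → 3-byte form EF 92 90 at offsets 0–2.
U+10300 → 4-byte form F0 90 8C 80 at offsets 3–6.
U+2912 → 3-byte form E2 A4 92 at offsets 7–9.
U+2B739 → 4-byte form F0 AB 9C B9 at offsets 10–13.
Offset 13 falls in char 4's range; it's byte 4 of F0 AB 9C B9 = 0xB9.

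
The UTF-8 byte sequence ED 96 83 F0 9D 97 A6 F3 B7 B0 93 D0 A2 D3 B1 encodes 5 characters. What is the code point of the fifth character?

U+04F1

Offset 0: leading byte 0xED = 11101101 → 3-byte char #1 = ED 96 83.
Offset 3: leading byte 0xF0 = 11110000 → 4-byte char #2 = F0 9D 97 A6.
Offset 7: leading byte 0xF3 = 11110011 → 4-byte char #3 = F3 B7 B0 93.
Offset 11: leading byte 0xD0 = 11010000 → 2-byte char #4 = D0 A2.
Offset 13: leading byte 0xD3 = 11010011 → 2-byte char #5 = D3 B1.
Leading byte 0xD3 = 11010011 matches 110xxxxx → 2-byte sequence.
Byte 1: 0xD3 = 11010011, payload 10011 (5 bits).
Byte 2: 0xB1 = 10110001 (10xxxxxx ✓), payload 110001.
Concatenate: 10011110001 = 0x4F1 (11 bits → U+04F1).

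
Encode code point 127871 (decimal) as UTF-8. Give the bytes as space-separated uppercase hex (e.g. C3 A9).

F0 9F 8D BF

U+1F37F = 0x1F37F = 127871 decimal. In range U+10000–U+10FFFF → 4-byte form: 11110xxx 10xxxxxx 10xxxxxx 10xxxxxx.
Binary (21 bits): 000011111001101111111.
Split 3+6+6+6: 000 | 011111 | 001101 | 111111.
Byte 1: 11110000 = 0xF0.
Byte 2: 10011111 = 0x9F.
Byte 3: 10001101 = 0x8D.
Byte 4: 10111111 = 0xBF.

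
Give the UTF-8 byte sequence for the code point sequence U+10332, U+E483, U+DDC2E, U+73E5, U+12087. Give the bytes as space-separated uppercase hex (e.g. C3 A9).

U+10332: 4-byte form → F0 90 8C B2.
U+E483: 3-byte form → EE 92 83.
U+DDC2E: 4-byte form → F3 9D B0 AE.
U+73E5: 3-byte form → E7 8F A5.
U+12087: 4-byte form → F0 92 82 87.
Concatenated (18 bytes): F0 90 8C B2 EE 92 83 F3 9D B0 AE E7 8F A5 F0 92 82 87.

F0 90 8C B2 EE 92 83 F3 9D B0 AE E7 8F A5 F0 92 82 87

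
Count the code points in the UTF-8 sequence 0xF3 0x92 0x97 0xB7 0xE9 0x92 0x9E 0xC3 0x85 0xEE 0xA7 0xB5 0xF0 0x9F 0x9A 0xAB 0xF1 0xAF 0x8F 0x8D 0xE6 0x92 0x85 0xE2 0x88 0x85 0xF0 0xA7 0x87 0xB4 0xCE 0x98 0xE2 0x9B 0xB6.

11

Byte at offset 0: 0xF3 = 11110011 → 4-byte char (#1). Advance 4.
Byte at offset 4: 0xE9 = 11101001 → 3-byte char (#2). Advance 3.
Byte at offset 7: 0xC3 = 11000011 → 2-byte char (#3). Advance 2.
Byte at offset 9: 0xEE = 11101110 → 3-byte char (#4). Advance 3.
Byte at offset 12: 0xF0 = 11110000 → 4-byte char (#5). Advance 4.
Byte at offset 16: 0xF1 = 11110001 → 4-byte char (#6). Advance 4.
Byte at offset 20: 0xE6 = 11100110 → 3-byte char (#7). Advance 3.
Byte at offset 23: 0xE2 = 11100010 → 3-byte char (#8). Advance 3.
Byte at offset 26: 0xF0 = 11110000 → 4-byte char (#9). Advance 4.
Byte at offset 30: 0xCE = 11001110 → 2-byte char (#10). Advance 2.
Byte at offset 32: 0xE2 = 11100010 → 3-byte char (#11). Advance 3.
Reached end at offset 35 after 11 code points.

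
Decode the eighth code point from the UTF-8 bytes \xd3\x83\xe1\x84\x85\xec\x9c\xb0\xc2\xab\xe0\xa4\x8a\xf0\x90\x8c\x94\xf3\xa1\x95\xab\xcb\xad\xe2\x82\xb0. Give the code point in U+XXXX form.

Offset 0: leading byte 0xD3 = 11010011 → 2-byte char #1 = D3 83.
Offset 2: leading byte 0xE1 = 11100001 → 3-byte char #2 = E1 84 85.
Offset 5: leading byte 0xEC = 11101100 → 3-byte char #3 = EC 9C B0.
Offset 8: leading byte 0xC2 = 11000010 → 2-byte char #4 = C2 AB.
Offset 10: leading byte 0xE0 = 11100000 → 3-byte char #5 = E0 A4 8A.
Offset 13: leading byte 0xF0 = 11110000 → 4-byte char #6 = F0 90 8C 94.
Offset 17: leading byte 0xF3 = 11110011 → 4-byte char #7 = F3 A1 95 AB.
Offset 21: leading byte 0xCB = 11001011 → 2-byte char #8 = CB AD.
Leading byte 0xCB = 11001011 matches 110xxxxx → 2-byte sequence.
Byte 1: 0xCB = 11001011, payload 01011 (5 bits).
Byte 2: 0xAD = 10101101 (10xxxxxx ✓), payload 101101.
Concatenate: 01011101101 = 0x2ED (11 bits → U+02ED).

U+02ED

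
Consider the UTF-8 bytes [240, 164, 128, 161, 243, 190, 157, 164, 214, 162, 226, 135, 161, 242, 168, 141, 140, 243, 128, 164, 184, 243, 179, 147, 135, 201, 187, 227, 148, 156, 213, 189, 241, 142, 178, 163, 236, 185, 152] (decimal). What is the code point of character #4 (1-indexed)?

U+21E1

Offset 0: leading byte 0xF0 = 11110000 → 4-byte char #1 = F0 A4 80 A1.
Offset 4: leading byte 0xF3 = 11110011 → 4-byte char #2 = F3 BE 9D A4.
Offset 8: leading byte 0xD6 = 11010110 → 2-byte char #3 = D6 A2.
Offset 10: leading byte 0xE2 = 11100010 → 3-byte char #4 = E2 87 A1.
Leading byte 0xE2 = 11100010 matches 1110xxxx → 3-byte sequence.
Byte 1: 0xE2 = 11100010, payload 0010 (4 bits).
Byte 2: 0x87 = 10000111 (10xxxxxx ✓), payload 000111.
Byte 3: 0xA1 = 10100001 (10xxxxxx ✓), payload 100001.
Concatenate: 0010000111100001 = 0x21E1 (16 bits → U+21E1).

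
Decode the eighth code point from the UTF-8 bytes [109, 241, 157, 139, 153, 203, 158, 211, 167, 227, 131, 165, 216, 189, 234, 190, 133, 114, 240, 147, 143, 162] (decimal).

U+0072

Offset 0: leading byte 0x6D = 01101101 → 1-byte char #1 = 6D.
Offset 1: leading byte 0xF1 = 11110001 → 4-byte char #2 = F1 9D 8B 99.
Offset 5: leading byte 0xCB = 11001011 → 2-byte char #3 = CB 9E.
Offset 7: leading byte 0xD3 = 11010011 → 2-byte char #4 = D3 A7.
Offset 9: leading byte 0xE3 = 11100011 → 3-byte char #5 = E3 83 A5.
Offset 12: leading byte 0xD8 = 11011000 → 2-byte char #6 = D8 BD.
Offset 14: leading byte 0xEA = 11101010 → 3-byte char #7 = EA BE 85.
Offset 17: leading byte 0x72 = 01110010 → 1-byte char #8 = 72.
Leading byte 0x72 = 01110010 matches 0xxxxxxx → 1-byte sequence.
Byte 1: 0x72 = 01110010, payload 1110010 (7 bits).
Concatenate: 1110010 = 0x72 (7 bits → U+0072).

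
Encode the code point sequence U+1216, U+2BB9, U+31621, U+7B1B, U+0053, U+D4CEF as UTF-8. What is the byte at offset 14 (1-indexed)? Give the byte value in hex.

1-indexed offset 14 is 0-indexed offset 13.
U+1216 → 3-byte form E1 88 96 at offsets 0–2.
U+2BB9 → 3-byte form E2 AE B9 at offsets 3–5.
U+31621 → 4-byte form F0 B1 98 A1 at offsets 6–9.
U+7B1B → 3-byte form E7 AC 9B at offsets 10–12.
U+0053 → 1-byte form 53 at offsets 13–13.
Offset 13 falls in char 5's range; it's byte 1 of 53 = 0x53.

0x53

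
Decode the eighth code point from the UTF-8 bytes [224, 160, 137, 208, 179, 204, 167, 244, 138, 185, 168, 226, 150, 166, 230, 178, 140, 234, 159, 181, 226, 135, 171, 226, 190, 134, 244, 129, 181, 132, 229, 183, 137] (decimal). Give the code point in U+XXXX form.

Offset 0: leading byte 0xE0 = 11100000 → 3-byte char #1 = E0 A0 89.
Offset 3: leading byte 0xD0 = 11010000 → 2-byte char #2 = D0 B3.
Offset 5: leading byte 0xCC = 11001100 → 2-byte char #3 = CC A7.
Offset 7: leading byte 0xF4 = 11110100 → 4-byte char #4 = F4 8A B9 A8.
Offset 11: leading byte 0xE2 = 11100010 → 3-byte char #5 = E2 96 A6.
Offset 14: leading byte 0xE6 = 11100110 → 3-byte char #6 = E6 B2 8C.
Offset 17: leading byte 0xEA = 11101010 → 3-byte char #7 = EA 9F B5.
Offset 20: leading byte 0xE2 = 11100010 → 3-byte char #8 = E2 87 AB.
Leading byte 0xE2 = 11100010 matches 1110xxxx → 3-byte sequence.
Byte 1: 0xE2 = 11100010, payload 0010 (4 bits).
Byte 2: 0x87 = 10000111 (10xxxxxx ✓), payload 000111.
Byte 3: 0xAB = 10101011 (10xxxxxx ✓), payload 101011.
Concatenate: 0010000111101011 = 0x21EB (16 bits → U+21EB).

U+21EB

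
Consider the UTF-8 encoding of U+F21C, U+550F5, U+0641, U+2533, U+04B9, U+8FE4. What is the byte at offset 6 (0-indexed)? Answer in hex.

U+F21C → 3-byte form EF 88 9C at offsets 0–2.
U+550F5 → 4-byte form F1 95 83 B5 at offsets 3–6.
Offset 6 falls in char 2's range; it's byte 4 of F1 95 83 B5 = 0xB5.

0xB5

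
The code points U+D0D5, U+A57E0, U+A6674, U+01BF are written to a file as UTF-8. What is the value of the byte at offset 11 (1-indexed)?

0xB4

1-indexed offset 11 is 0-indexed offset 10.
U+D0D5 → 3-byte form ED 83 95 at offsets 0–2.
U+A57E0 → 4-byte form F2 A5 9F A0 at offsets 3–6.
U+A6674 → 4-byte form F2 A6 99 B4 at offsets 7–10.
Offset 10 falls in char 3's range; it's byte 4 of F2 A6 99 B4 = 0xB4.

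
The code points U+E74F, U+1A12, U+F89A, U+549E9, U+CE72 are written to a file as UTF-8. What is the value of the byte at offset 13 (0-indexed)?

0xEC

U+E74F → 3-byte form EE 9D 8F at offsets 0–2.
U+1A12 → 3-byte form E1 A8 92 at offsets 3–5.
U+F89A → 3-byte form EF A2 9A at offsets 6–8.
U+549E9 → 4-byte form F1 94 A7 A9 at offsets 9–12.
U+CE72 → 3-byte form EC B9 B2 at offsets 13–15.
Offset 13 falls in char 5's range; it's byte 1 of EC B9 B2 = 0xEC.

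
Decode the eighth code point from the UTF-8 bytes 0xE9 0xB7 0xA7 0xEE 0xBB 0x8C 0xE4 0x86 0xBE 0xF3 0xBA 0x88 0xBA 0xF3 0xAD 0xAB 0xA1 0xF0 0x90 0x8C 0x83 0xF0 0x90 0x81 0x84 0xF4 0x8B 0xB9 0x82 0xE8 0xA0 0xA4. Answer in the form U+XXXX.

Offset 0: leading byte 0xE9 = 11101001 → 3-byte char #1 = E9 B7 A7.
Offset 3: leading byte 0xEE = 11101110 → 3-byte char #2 = EE BB 8C.
Offset 6: leading byte 0xE4 = 11100100 → 3-byte char #3 = E4 86 BE.
Offset 9: leading byte 0xF3 = 11110011 → 4-byte char #4 = F3 BA 88 BA.
Offset 13: leading byte 0xF3 = 11110011 → 4-byte char #5 = F3 AD AB A1.
Offset 17: leading byte 0xF0 = 11110000 → 4-byte char #6 = F0 90 8C 83.
Offset 21: leading byte 0xF0 = 11110000 → 4-byte char #7 = F0 90 81 84.
Offset 25: leading byte 0xF4 = 11110100 → 4-byte char #8 = F4 8B B9 82.
Leading byte 0xF4 = 11110100 matches 11110xxx → 4-byte sequence.
Byte 1: 0xF4 = 11110100, payload 100 (3 bits).
Byte 2: 0x8B = 10001011 (10xxxxxx ✓), payload 001011.
Byte 3: 0xB9 = 10111001 (10xxxxxx ✓), payload 111001.
Byte 4: 0x82 = 10000010 (10xxxxxx ✓), payload 000010.
Concatenate: 100001011111001000010 = 0x10BE42 (21 bits → U+10BE42).

U+10BE42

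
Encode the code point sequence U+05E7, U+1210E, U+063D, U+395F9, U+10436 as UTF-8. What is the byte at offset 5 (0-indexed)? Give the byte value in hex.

0x8E

U+05E7 → 2-byte form D7 A7 at offsets 0–1.
U+1210E → 4-byte form F0 92 84 8E at offsets 2–5.
Offset 5 falls in char 2's range; it's byte 4 of F0 92 84 8E = 0x8E.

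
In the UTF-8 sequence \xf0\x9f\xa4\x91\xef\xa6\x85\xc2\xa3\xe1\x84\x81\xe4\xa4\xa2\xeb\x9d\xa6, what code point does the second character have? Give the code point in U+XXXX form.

Offset 0: leading byte 0xF0 = 11110000 → 4-byte char #1 = F0 9F A4 91.
Offset 4: leading byte 0xEF = 11101111 → 3-byte char #2 = EF A6 85.
Leading byte 0xEF = 11101111 matches 1110xxxx → 3-byte sequence.
Byte 1: 0xEF = 11101111, payload 1111 (4 bits).
Byte 2: 0xA6 = 10100110 (10xxxxxx ✓), payload 100110.
Byte 3: 0x85 = 10000101 (10xxxxxx ✓), payload 000101.
Concatenate: 1111100110000101 = 0xF985 (16 bits → U+F985).

U+F985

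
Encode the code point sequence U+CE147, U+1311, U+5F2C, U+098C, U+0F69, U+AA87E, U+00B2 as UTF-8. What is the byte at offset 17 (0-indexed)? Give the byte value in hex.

U+CE147 → 4-byte form F3 8E 85 87 at offsets 0–3.
U+1311 → 3-byte form E1 8C 91 at offsets 4–6.
U+5F2C → 3-byte form E5 BC AC at offsets 7–9.
U+098C → 3-byte form E0 A6 8C at offsets 10–12.
U+0F69 → 3-byte form E0 BD A9 at offsets 13–15.
U+AA87E → 4-byte form F2 AA A1 BE at offsets 16–19.
Offset 17 falls in char 6's range; it's byte 2 of F2 AA A1 BE = 0xAA.

0xAA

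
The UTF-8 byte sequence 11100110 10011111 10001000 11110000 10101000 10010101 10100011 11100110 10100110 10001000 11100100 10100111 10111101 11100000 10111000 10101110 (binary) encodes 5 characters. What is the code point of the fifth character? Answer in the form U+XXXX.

U+0E2E

Offset 0: leading byte 0xE6 = 11100110 → 3-byte char #1 = E6 9F 88.
Offset 3: leading byte 0xF0 = 11110000 → 4-byte char #2 = F0 A8 95 A3.
Offset 7: leading byte 0xE6 = 11100110 → 3-byte char #3 = E6 A6 88.
Offset 10: leading byte 0xE4 = 11100100 → 3-byte char #4 = E4 A7 BD.
Offset 13: leading byte 0xE0 = 11100000 → 3-byte char #5 = E0 B8 AE.
Leading byte 0xE0 = 11100000 matches 1110xxxx → 3-byte sequence.
Byte 1: 0xE0 = 11100000, payload 0000 (4 bits).
Byte 2: 0xB8 = 10111000 (10xxxxxx ✓), payload 111000.
Byte 3: 0xAE = 10101110 (10xxxxxx ✓), payload 101110.
Concatenate: 0000111000101110 = 0xE2E (16 bits → U+0E2E).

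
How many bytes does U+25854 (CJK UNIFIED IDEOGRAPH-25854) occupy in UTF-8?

U+25854 = 0x25854. UTF-8 uses 1 byte below 0x80, 2 below 0x800, 3 below 0x10000, 4 up to 0x10FFFF. 0x25854 is in U+10000–U+10FFFF → 4 bytes.

4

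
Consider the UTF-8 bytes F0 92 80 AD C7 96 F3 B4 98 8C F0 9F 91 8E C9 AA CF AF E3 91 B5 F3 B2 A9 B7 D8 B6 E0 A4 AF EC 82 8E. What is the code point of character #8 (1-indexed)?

Offset 0: leading byte 0xF0 = 11110000 → 4-byte char #1 = F0 92 80 AD.
Offset 4: leading byte 0xC7 = 11000111 → 2-byte char #2 = C7 96.
Offset 6: leading byte 0xF3 = 11110011 → 4-byte char #3 = F3 B4 98 8C.
Offset 10: leading byte 0xF0 = 11110000 → 4-byte char #4 = F0 9F 91 8E.
Offset 14: leading byte 0xC9 = 11001001 → 2-byte char #5 = C9 AA.
Offset 16: leading byte 0xCF = 11001111 → 2-byte char #6 = CF AF.
Offset 18: leading byte 0xE3 = 11100011 → 3-byte char #7 = E3 91 B5.
Offset 21: leading byte 0xF3 = 11110011 → 4-byte char #8 = F3 B2 A9 B7.
Leading byte 0xF3 = 11110011 matches 11110xxx → 4-byte sequence.
Byte 1: 0xF3 = 11110011, payload 011 (3 bits).
Byte 2: 0xB2 = 10110010 (10xxxxxx ✓), payload 110010.
Byte 3: 0xA9 = 10101001 (10xxxxxx ✓), payload 101001.
Byte 4: 0xB7 = 10110111 (10xxxxxx ✓), payload 110111.
Concatenate: 011110010101001110111 = 0xF2A77 (21 bits → U+F2A77).

U+F2A77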